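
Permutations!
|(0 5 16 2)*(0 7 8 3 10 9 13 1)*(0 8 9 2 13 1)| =28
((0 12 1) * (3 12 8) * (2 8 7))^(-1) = [1, 12, 7, 8, 4, 5, 6, 0, 2, 9, 10, 11, 3] = (0 1 12 3 8 2 7)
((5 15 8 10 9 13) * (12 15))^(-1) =(5 13 9 10 8 15 12) =[0, 1, 2, 3, 4, 13, 6, 7, 15, 10, 8, 11, 5, 9, 14, 12]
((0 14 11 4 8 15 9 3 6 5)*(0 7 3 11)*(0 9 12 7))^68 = (0 7 4)(3 8 14)(5 12 11)(6 15 9) = [7, 1, 2, 8, 0, 12, 15, 4, 14, 6, 10, 5, 11, 13, 3, 9]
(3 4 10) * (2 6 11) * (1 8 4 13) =(1 8 4 10 3 13)(2 6 11) =[0, 8, 6, 13, 10, 5, 11, 7, 4, 9, 3, 2, 12, 1]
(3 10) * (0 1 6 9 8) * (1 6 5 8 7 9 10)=(0 6 10 3 1 5 8)(7 9)=[6, 5, 2, 1, 4, 8, 10, 9, 0, 7, 3]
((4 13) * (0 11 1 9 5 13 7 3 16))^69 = (0 16 3 7 4 13 5 9 1 11) = [16, 11, 2, 7, 13, 9, 6, 4, 8, 1, 10, 0, 12, 5, 14, 15, 3]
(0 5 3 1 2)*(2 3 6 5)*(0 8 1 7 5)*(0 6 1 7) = (0 2 8 7 5 1 3) = [2, 3, 8, 0, 4, 1, 6, 5, 7]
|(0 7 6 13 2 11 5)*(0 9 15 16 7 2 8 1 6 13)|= |(0 2 11 5 9 15 16 7 13 8 1 6)|= 12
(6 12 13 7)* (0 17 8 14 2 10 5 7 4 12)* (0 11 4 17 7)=(0 7 6 11 4 12 13 17 8 14 2 10 5)=[7, 1, 10, 3, 12, 0, 11, 6, 14, 9, 5, 4, 13, 17, 2, 15, 16, 8]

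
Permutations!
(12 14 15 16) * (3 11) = [0, 1, 2, 11, 4, 5, 6, 7, 8, 9, 10, 3, 14, 13, 15, 16, 12] = (3 11)(12 14 15 16)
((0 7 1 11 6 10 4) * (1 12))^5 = (0 6 12 4 11 7 10 1) = [6, 0, 2, 3, 11, 5, 12, 10, 8, 9, 1, 7, 4]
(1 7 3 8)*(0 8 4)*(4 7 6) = [8, 6, 2, 7, 0, 5, 4, 3, 1] = (0 8 1 6 4)(3 7)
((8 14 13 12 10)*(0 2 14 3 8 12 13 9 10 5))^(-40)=[14, 1, 9, 3, 4, 2, 6, 7, 8, 12, 5, 11, 0, 13, 10]=(0 14 10 5 2 9 12)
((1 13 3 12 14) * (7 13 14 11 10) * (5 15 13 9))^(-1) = (1 14)(3 13 15 5 9 7 10 11 12) = [0, 14, 2, 13, 4, 9, 6, 10, 8, 7, 11, 12, 3, 15, 1, 5]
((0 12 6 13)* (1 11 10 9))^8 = [0, 1, 2, 3, 4, 5, 6, 7, 8, 9, 10, 11, 12, 13] = (13)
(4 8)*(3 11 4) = (3 11 4 8) = [0, 1, 2, 11, 8, 5, 6, 7, 3, 9, 10, 4]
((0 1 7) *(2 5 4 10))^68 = (10)(0 7 1) = [7, 0, 2, 3, 4, 5, 6, 1, 8, 9, 10]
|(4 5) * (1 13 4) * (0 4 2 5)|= |(0 4)(1 13 2 5)|= 4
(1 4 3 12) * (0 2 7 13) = (0 2 7 13)(1 4 3 12) = [2, 4, 7, 12, 3, 5, 6, 13, 8, 9, 10, 11, 1, 0]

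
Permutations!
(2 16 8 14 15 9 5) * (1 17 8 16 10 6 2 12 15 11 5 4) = (1 17 8 14 11 5 12 15 9 4)(2 10 6) = [0, 17, 10, 3, 1, 12, 2, 7, 14, 4, 6, 5, 15, 13, 11, 9, 16, 8]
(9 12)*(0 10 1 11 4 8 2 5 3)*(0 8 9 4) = (0 10 1 11)(2 5 3 8)(4 9 12) = [10, 11, 5, 8, 9, 3, 6, 7, 2, 12, 1, 0, 4]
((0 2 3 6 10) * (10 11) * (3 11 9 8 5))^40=(11)=[0, 1, 2, 3, 4, 5, 6, 7, 8, 9, 10, 11]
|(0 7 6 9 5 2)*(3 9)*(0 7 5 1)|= |(0 5 2 7 6 3 9 1)|= 8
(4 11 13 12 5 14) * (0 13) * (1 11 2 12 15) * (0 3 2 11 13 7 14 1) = (0 7 14 4 11 3 2 12 5 1 13 15) = [7, 13, 12, 2, 11, 1, 6, 14, 8, 9, 10, 3, 5, 15, 4, 0]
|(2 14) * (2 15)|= |(2 14 15)|= 3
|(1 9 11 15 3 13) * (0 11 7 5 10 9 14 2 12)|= 36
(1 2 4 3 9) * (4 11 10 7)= [0, 2, 11, 9, 3, 5, 6, 4, 8, 1, 7, 10]= (1 2 11 10 7 4 3 9)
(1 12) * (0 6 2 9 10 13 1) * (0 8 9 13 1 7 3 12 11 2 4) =[6, 11, 13, 12, 0, 5, 4, 3, 9, 10, 1, 2, 8, 7] =(0 6 4)(1 11 2 13 7 3 12 8 9 10)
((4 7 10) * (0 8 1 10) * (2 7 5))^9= (0 8 1 10 4 5 2 7)= [8, 10, 7, 3, 5, 2, 6, 0, 1, 9, 4]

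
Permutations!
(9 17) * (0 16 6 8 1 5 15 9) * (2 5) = (0 16 6 8 1 2 5 15 9 17) = [16, 2, 5, 3, 4, 15, 8, 7, 1, 17, 10, 11, 12, 13, 14, 9, 6, 0]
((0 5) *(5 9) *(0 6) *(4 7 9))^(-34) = (0 7 5)(4 9 6) = [7, 1, 2, 3, 9, 0, 4, 5, 8, 6]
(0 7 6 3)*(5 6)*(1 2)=(0 7 5 6 3)(1 2)=[7, 2, 1, 0, 4, 6, 3, 5]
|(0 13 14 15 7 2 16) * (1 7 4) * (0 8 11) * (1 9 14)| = 8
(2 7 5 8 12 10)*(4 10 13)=(2 7 5 8 12 13 4 10)=[0, 1, 7, 3, 10, 8, 6, 5, 12, 9, 2, 11, 13, 4]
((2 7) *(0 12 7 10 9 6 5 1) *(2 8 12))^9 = (12)(0 10 6 1 2 9 5) = [10, 2, 9, 3, 4, 0, 1, 7, 8, 5, 6, 11, 12]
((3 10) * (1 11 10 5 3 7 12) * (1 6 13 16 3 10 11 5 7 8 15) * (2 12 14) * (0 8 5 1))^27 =(2 13 7 12 16 14 6 3)(5 10) =[0, 1, 13, 2, 4, 10, 3, 12, 8, 9, 5, 11, 16, 7, 6, 15, 14]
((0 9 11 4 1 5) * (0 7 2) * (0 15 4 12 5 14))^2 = (0 11 5 2 4 14 9 12 7 15 1) = [11, 0, 4, 3, 14, 2, 6, 15, 8, 12, 10, 5, 7, 13, 9, 1]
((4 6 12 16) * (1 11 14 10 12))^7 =[0, 6, 2, 3, 16, 5, 4, 7, 8, 9, 14, 1, 10, 13, 11, 15, 12] =(1 6 4 16 12 10 14 11)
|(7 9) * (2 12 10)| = |(2 12 10)(7 9)| = 6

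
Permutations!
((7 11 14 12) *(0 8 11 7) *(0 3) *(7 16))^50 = (16)(0 11 12)(3 8 14) = [11, 1, 2, 8, 4, 5, 6, 7, 14, 9, 10, 12, 0, 13, 3, 15, 16]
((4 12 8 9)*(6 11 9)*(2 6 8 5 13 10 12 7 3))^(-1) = (2 3 7 4 9 11 6)(5 12 10 13) = [0, 1, 3, 7, 9, 12, 2, 4, 8, 11, 13, 6, 10, 5]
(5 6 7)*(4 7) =(4 7 5 6) =[0, 1, 2, 3, 7, 6, 4, 5]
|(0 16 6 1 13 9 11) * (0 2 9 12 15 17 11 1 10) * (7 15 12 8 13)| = |(0 16 6 10)(1 7 15 17 11 2 9)(8 13)| = 28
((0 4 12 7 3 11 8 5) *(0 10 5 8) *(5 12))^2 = (0 5 12 3)(4 10 7 11) = [5, 1, 2, 0, 10, 12, 6, 11, 8, 9, 7, 4, 3]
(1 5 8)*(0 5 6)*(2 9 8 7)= (0 5 7 2 9 8 1 6)= [5, 6, 9, 3, 4, 7, 0, 2, 1, 8]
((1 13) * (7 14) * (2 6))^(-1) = (1 13)(2 6)(7 14) = [0, 13, 6, 3, 4, 5, 2, 14, 8, 9, 10, 11, 12, 1, 7]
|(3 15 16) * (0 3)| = 4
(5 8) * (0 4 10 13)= [4, 1, 2, 3, 10, 8, 6, 7, 5, 9, 13, 11, 12, 0]= (0 4 10 13)(5 8)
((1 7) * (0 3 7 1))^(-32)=(0 3 7)=[3, 1, 2, 7, 4, 5, 6, 0]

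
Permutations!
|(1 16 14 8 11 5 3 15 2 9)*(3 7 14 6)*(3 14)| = |(1 16 6 14 8 11 5 7 3 15 2 9)| = 12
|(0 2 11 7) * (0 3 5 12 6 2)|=|(2 11 7 3 5 12 6)|=7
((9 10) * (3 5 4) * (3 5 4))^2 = (10)(3 5 4) = [0, 1, 2, 5, 3, 4, 6, 7, 8, 9, 10]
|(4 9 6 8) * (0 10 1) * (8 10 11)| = 8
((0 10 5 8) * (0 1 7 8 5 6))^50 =(0 6 10)(1 8 7) =[6, 8, 2, 3, 4, 5, 10, 1, 7, 9, 0]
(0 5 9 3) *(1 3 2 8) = [5, 3, 8, 0, 4, 9, 6, 7, 1, 2] = (0 5 9 2 8 1 3)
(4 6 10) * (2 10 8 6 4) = (2 10)(6 8) = [0, 1, 10, 3, 4, 5, 8, 7, 6, 9, 2]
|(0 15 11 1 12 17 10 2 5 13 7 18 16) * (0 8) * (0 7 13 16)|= 13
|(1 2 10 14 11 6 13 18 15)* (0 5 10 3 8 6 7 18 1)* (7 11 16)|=|(0 5 10 14 16 7 18 15)(1 2 3 8 6 13)|=24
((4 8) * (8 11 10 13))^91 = [0, 1, 2, 3, 11, 5, 6, 7, 4, 9, 13, 10, 12, 8] = (4 11 10 13 8)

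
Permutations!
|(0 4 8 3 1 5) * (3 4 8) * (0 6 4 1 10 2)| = |(0 8 1 5 6 4 3 10 2)| = 9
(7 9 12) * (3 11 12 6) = (3 11 12 7 9 6) = [0, 1, 2, 11, 4, 5, 3, 9, 8, 6, 10, 12, 7]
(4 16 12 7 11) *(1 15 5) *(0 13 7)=(0 13 7 11 4 16 12)(1 15 5)=[13, 15, 2, 3, 16, 1, 6, 11, 8, 9, 10, 4, 0, 7, 14, 5, 12]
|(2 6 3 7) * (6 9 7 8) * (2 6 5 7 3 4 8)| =|(2 9 3)(4 8 5 7 6)| =15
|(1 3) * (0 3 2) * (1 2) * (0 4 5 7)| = 6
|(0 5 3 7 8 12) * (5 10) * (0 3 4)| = 4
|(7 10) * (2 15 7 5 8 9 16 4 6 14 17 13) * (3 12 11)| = |(2 15 7 10 5 8 9 16 4 6 14 17 13)(3 12 11)| = 39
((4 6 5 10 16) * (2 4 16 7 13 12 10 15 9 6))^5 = (16)(2 4)(5 15 9 6)(7 13 12 10) = [0, 1, 4, 3, 2, 15, 5, 13, 8, 6, 7, 11, 10, 12, 14, 9, 16]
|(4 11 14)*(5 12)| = 6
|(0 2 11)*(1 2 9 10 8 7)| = 8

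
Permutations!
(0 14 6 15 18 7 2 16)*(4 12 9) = (0 14 6 15 18 7 2 16)(4 12 9) = [14, 1, 16, 3, 12, 5, 15, 2, 8, 4, 10, 11, 9, 13, 6, 18, 0, 17, 7]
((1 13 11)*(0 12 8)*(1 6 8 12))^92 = (0 13 6)(1 11 8) = [13, 11, 2, 3, 4, 5, 0, 7, 1, 9, 10, 8, 12, 6]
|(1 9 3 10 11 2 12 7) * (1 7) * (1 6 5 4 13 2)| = |(1 9 3 10 11)(2 12 6 5 4 13)| = 30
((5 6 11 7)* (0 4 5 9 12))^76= (0 11)(4 7)(5 9)(6 12)= [11, 1, 2, 3, 7, 9, 12, 4, 8, 5, 10, 0, 6]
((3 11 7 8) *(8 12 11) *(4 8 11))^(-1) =(3 8 4 12 7 11) =[0, 1, 2, 8, 12, 5, 6, 11, 4, 9, 10, 3, 7]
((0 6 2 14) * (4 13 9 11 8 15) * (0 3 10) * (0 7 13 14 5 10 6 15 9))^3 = [14, 1, 7, 5, 6, 13, 10, 15, 8, 9, 0, 11, 12, 4, 2, 3] = (0 14 2 7 15 3 5 13 4 6 10)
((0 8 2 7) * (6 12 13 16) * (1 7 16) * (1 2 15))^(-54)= (0 8 15 1 7)(2 16 6 12 13)= [8, 7, 16, 3, 4, 5, 12, 0, 15, 9, 10, 11, 13, 2, 14, 1, 6]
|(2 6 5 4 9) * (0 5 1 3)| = |(0 5 4 9 2 6 1 3)| = 8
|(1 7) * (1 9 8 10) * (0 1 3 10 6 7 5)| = 12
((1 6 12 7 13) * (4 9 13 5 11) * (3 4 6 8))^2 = [0, 3, 2, 9, 13, 6, 7, 11, 4, 1, 10, 12, 5, 8] = (1 3 9)(4 13 8)(5 6 7 11 12)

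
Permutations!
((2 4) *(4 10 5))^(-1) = (2 4 5 10) = [0, 1, 4, 3, 5, 10, 6, 7, 8, 9, 2]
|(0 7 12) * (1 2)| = |(0 7 12)(1 2)| = 6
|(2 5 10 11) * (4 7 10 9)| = 7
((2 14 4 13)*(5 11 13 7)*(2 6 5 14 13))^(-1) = (2 11 5 6 13)(4 14 7) = [0, 1, 11, 3, 14, 6, 13, 4, 8, 9, 10, 5, 12, 2, 7]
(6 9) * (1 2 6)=[0, 2, 6, 3, 4, 5, 9, 7, 8, 1]=(1 2 6 9)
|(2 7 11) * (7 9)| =|(2 9 7 11)| =4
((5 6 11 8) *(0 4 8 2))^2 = [8, 1, 4, 3, 5, 11, 2, 7, 6, 9, 10, 0] = (0 8 6 2 4 5 11)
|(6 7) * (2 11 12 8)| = |(2 11 12 8)(6 7)| = 4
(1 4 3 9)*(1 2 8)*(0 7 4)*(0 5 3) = [7, 5, 8, 9, 0, 3, 6, 4, 1, 2] = (0 7 4)(1 5 3 9 2 8)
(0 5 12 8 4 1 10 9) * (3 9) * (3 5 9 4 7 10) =(0 9)(1 3 4)(5 12 8 7 10) =[9, 3, 2, 4, 1, 12, 6, 10, 7, 0, 5, 11, 8]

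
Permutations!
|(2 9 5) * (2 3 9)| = 3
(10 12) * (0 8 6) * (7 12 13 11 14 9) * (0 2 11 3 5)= (0 8 6 2 11 14 9 7 12 10 13 3 5)= [8, 1, 11, 5, 4, 0, 2, 12, 6, 7, 13, 14, 10, 3, 9]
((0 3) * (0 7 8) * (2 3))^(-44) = (0 2 3 7 8) = [2, 1, 3, 7, 4, 5, 6, 8, 0]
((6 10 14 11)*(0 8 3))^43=(0 8 3)(6 11 14 10)=[8, 1, 2, 0, 4, 5, 11, 7, 3, 9, 6, 14, 12, 13, 10]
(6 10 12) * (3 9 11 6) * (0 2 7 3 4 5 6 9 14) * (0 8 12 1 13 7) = [2, 13, 0, 14, 5, 6, 10, 3, 12, 11, 1, 9, 4, 7, 8] = (0 2)(1 13 7 3 14 8 12 4 5 6 10)(9 11)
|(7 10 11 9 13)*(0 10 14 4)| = 8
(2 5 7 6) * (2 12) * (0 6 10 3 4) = [6, 1, 5, 4, 0, 7, 12, 10, 8, 9, 3, 11, 2] = (0 6 12 2 5 7 10 3 4)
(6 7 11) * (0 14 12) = (0 14 12)(6 7 11) = [14, 1, 2, 3, 4, 5, 7, 11, 8, 9, 10, 6, 0, 13, 12]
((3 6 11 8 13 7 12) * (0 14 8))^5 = [12, 1, 2, 8, 4, 5, 13, 0, 6, 9, 10, 7, 14, 11, 3] = (0 12 14 3 8 6 13 11 7)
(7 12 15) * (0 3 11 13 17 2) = (0 3 11 13 17 2)(7 12 15) = [3, 1, 0, 11, 4, 5, 6, 12, 8, 9, 10, 13, 15, 17, 14, 7, 16, 2]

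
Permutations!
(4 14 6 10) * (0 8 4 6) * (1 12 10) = [8, 12, 2, 3, 14, 5, 1, 7, 4, 9, 6, 11, 10, 13, 0] = (0 8 4 14)(1 12 10 6)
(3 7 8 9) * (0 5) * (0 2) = (0 5 2)(3 7 8 9) = [5, 1, 0, 7, 4, 2, 6, 8, 9, 3]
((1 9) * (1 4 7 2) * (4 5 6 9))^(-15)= (9)(1 4 7 2)= [0, 4, 1, 3, 7, 5, 6, 2, 8, 9]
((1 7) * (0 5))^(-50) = (7) = [0, 1, 2, 3, 4, 5, 6, 7]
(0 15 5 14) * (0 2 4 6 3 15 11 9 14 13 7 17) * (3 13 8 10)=(0 11 9 14 2 4 6 13 7 17)(3 15 5 8 10)=[11, 1, 4, 15, 6, 8, 13, 17, 10, 14, 3, 9, 12, 7, 2, 5, 16, 0]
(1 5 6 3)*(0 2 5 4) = (0 2 5 6 3 1 4) = [2, 4, 5, 1, 0, 6, 3]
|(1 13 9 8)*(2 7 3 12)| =4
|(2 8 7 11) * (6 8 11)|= 6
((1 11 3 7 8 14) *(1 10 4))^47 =(1 4 10 14 8 7 3 11) =[0, 4, 2, 11, 10, 5, 6, 3, 7, 9, 14, 1, 12, 13, 8]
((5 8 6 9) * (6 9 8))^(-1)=(5 9 8 6)=[0, 1, 2, 3, 4, 9, 5, 7, 6, 8]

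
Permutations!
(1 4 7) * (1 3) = (1 4 7 3) = [0, 4, 2, 1, 7, 5, 6, 3]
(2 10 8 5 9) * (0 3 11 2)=(0 3 11 2 10 8 5 9)=[3, 1, 10, 11, 4, 9, 6, 7, 5, 0, 8, 2]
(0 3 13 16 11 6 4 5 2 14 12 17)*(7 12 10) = [3, 1, 14, 13, 5, 2, 4, 12, 8, 9, 7, 6, 17, 16, 10, 15, 11, 0] = (0 3 13 16 11 6 4 5 2 14 10 7 12 17)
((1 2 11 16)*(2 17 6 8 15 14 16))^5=(1 14 8 17 16 15 6)(2 11)=[0, 14, 11, 3, 4, 5, 1, 7, 17, 9, 10, 2, 12, 13, 8, 6, 15, 16]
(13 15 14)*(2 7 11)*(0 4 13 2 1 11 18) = [4, 11, 7, 3, 13, 5, 6, 18, 8, 9, 10, 1, 12, 15, 2, 14, 16, 17, 0] = (0 4 13 15 14 2 7 18)(1 11)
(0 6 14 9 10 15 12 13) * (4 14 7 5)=(0 6 7 5 4 14 9 10 15 12 13)=[6, 1, 2, 3, 14, 4, 7, 5, 8, 10, 15, 11, 13, 0, 9, 12]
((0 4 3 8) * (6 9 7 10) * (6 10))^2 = (10)(0 3)(4 8)(6 7 9) = [3, 1, 2, 0, 8, 5, 7, 9, 4, 6, 10]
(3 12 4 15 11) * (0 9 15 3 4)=(0 9 15 11 4 3 12)=[9, 1, 2, 12, 3, 5, 6, 7, 8, 15, 10, 4, 0, 13, 14, 11]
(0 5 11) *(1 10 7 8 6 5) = [1, 10, 2, 3, 4, 11, 5, 8, 6, 9, 7, 0] = (0 1 10 7 8 6 5 11)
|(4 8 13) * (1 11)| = 6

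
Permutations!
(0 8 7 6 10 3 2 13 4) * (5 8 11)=(0 11 5 8 7 6 10 3 2 13 4)=[11, 1, 13, 2, 0, 8, 10, 6, 7, 9, 3, 5, 12, 4]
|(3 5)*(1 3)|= |(1 3 5)|= 3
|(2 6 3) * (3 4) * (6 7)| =5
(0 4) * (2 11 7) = (0 4)(2 11 7) = [4, 1, 11, 3, 0, 5, 6, 2, 8, 9, 10, 7]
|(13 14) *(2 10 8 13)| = |(2 10 8 13 14)| = 5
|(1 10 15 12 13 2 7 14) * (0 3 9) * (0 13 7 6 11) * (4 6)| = |(0 3 9 13 2 4 6 11)(1 10 15 12 7 14)| = 24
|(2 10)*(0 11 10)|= |(0 11 10 2)|= 4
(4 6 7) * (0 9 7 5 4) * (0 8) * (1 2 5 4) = [9, 2, 5, 3, 6, 1, 4, 8, 0, 7] = (0 9 7 8)(1 2 5)(4 6)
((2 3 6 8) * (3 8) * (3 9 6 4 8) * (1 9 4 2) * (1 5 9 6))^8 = (1 4 5)(6 8 9) = [0, 4, 2, 3, 5, 1, 8, 7, 9, 6]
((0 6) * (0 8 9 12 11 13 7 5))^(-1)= (0 5 7 13 11 12 9 8 6)= [5, 1, 2, 3, 4, 7, 0, 13, 6, 8, 10, 12, 9, 11]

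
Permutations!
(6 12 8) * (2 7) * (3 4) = [0, 1, 7, 4, 3, 5, 12, 2, 6, 9, 10, 11, 8] = (2 7)(3 4)(6 12 8)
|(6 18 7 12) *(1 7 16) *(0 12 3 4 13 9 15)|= |(0 12 6 18 16 1 7 3 4 13 9 15)|= 12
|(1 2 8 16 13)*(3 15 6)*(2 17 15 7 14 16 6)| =11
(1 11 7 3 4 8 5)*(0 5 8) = (0 5 1 11 7 3 4) = [5, 11, 2, 4, 0, 1, 6, 3, 8, 9, 10, 7]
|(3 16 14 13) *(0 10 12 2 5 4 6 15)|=|(0 10 12 2 5 4 6 15)(3 16 14 13)|=8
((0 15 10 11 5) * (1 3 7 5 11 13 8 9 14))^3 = (0 13 14 7 15 8 1 5 10 9 3) = [13, 5, 2, 0, 4, 10, 6, 15, 1, 3, 9, 11, 12, 14, 7, 8]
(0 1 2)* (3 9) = (0 1 2)(3 9) = [1, 2, 0, 9, 4, 5, 6, 7, 8, 3]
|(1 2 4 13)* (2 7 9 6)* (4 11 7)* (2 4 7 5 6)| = |(1 7 9 2 11 5 6 4 13)| = 9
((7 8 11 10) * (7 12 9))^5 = [0, 1, 2, 3, 4, 5, 6, 9, 7, 12, 11, 8, 10] = (7 9 12 10 11 8)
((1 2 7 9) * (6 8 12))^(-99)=(12)(1 2 7 9)=[0, 2, 7, 3, 4, 5, 6, 9, 8, 1, 10, 11, 12]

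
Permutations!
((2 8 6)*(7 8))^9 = (2 7 8 6) = [0, 1, 7, 3, 4, 5, 2, 8, 6]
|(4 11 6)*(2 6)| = 4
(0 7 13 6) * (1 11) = (0 7 13 6)(1 11) = [7, 11, 2, 3, 4, 5, 0, 13, 8, 9, 10, 1, 12, 6]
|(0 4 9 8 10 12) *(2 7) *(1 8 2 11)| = 10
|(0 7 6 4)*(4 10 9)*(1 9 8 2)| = |(0 7 6 10 8 2 1 9 4)| = 9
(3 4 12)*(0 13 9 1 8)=(0 13 9 1 8)(3 4 12)=[13, 8, 2, 4, 12, 5, 6, 7, 0, 1, 10, 11, 3, 9]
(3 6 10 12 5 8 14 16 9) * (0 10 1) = (0 10 12 5 8 14 16 9 3 6 1) = [10, 0, 2, 6, 4, 8, 1, 7, 14, 3, 12, 11, 5, 13, 16, 15, 9]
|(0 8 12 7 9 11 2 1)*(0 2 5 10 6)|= |(0 8 12 7 9 11 5 10 6)(1 2)|= 18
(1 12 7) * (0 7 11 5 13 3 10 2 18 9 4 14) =(0 7 1 12 11 5 13 3 10 2 18 9 4 14) =[7, 12, 18, 10, 14, 13, 6, 1, 8, 4, 2, 5, 11, 3, 0, 15, 16, 17, 9]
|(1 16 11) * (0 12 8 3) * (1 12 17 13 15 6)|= |(0 17 13 15 6 1 16 11 12 8 3)|= 11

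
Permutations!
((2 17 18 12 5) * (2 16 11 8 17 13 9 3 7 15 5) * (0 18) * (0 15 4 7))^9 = (0 12 13 3 18 2 9)(4 7)(5 8)(11 15)(16 17) = [12, 1, 9, 18, 7, 8, 6, 4, 5, 0, 10, 15, 13, 3, 14, 11, 17, 16, 2]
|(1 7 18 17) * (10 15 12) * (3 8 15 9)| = 12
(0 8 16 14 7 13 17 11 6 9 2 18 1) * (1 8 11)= [11, 0, 18, 3, 4, 5, 9, 13, 16, 2, 10, 6, 12, 17, 7, 15, 14, 1, 8]= (0 11 6 9 2 18 8 16 14 7 13 17 1)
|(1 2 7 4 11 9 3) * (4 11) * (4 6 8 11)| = 9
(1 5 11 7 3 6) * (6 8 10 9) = [0, 5, 2, 8, 4, 11, 1, 3, 10, 6, 9, 7] = (1 5 11 7 3 8 10 9 6)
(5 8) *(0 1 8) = (0 1 8 5) = [1, 8, 2, 3, 4, 0, 6, 7, 5]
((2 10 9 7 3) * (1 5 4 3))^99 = (1 3 9 5 2 7 4 10) = [0, 3, 7, 9, 10, 2, 6, 4, 8, 5, 1]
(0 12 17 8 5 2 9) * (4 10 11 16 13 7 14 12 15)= (0 15 4 10 11 16 13 7 14 12 17 8 5 2 9)= [15, 1, 9, 3, 10, 2, 6, 14, 5, 0, 11, 16, 17, 7, 12, 4, 13, 8]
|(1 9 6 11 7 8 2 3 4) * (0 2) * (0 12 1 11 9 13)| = 10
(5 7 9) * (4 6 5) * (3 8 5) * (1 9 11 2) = [0, 9, 1, 8, 6, 7, 3, 11, 5, 4, 10, 2] = (1 9 4 6 3 8 5 7 11 2)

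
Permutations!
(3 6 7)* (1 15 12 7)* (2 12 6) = (1 15 6)(2 12 7 3) = [0, 15, 12, 2, 4, 5, 1, 3, 8, 9, 10, 11, 7, 13, 14, 6]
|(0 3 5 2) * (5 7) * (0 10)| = 6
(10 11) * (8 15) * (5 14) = [0, 1, 2, 3, 4, 14, 6, 7, 15, 9, 11, 10, 12, 13, 5, 8] = (5 14)(8 15)(10 11)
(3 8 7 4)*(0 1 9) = (0 1 9)(3 8 7 4) = [1, 9, 2, 8, 3, 5, 6, 4, 7, 0]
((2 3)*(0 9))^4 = [0, 1, 2, 3, 4, 5, 6, 7, 8, 9] = (9)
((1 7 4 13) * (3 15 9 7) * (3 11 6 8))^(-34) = (1 9 6 4 3)(7 8 13 15 11) = [0, 9, 2, 1, 3, 5, 4, 8, 13, 6, 10, 7, 12, 15, 14, 11]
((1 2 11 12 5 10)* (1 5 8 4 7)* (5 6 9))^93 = [0, 11, 12, 3, 1, 10, 9, 2, 7, 5, 6, 8, 4] = (1 11 8 7 2 12 4)(5 10 6 9)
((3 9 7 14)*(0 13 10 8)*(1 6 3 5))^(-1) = [8, 5, 2, 6, 4, 14, 1, 9, 10, 3, 13, 11, 12, 0, 7] = (0 8 10 13)(1 5 14 7 9 3 6)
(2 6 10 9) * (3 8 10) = (2 6 3 8 10 9) = [0, 1, 6, 8, 4, 5, 3, 7, 10, 2, 9]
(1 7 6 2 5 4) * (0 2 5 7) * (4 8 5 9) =[2, 0, 7, 3, 1, 8, 9, 6, 5, 4] =(0 2 7 6 9 4 1)(5 8)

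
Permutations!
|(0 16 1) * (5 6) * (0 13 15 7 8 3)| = |(0 16 1 13 15 7 8 3)(5 6)| = 8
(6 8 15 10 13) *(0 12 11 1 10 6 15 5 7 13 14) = (0 12 11 1 10 14)(5 7 13 15 6 8) = [12, 10, 2, 3, 4, 7, 8, 13, 5, 9, 14, 1, 11, 15, 0, 6]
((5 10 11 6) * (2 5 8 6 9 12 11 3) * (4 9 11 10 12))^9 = (2 3 10 12 5)(4 9)(6 8) = [0, 1, 3, 10, 9, 2, 8, 7, 6, 4, 12, 11, 5]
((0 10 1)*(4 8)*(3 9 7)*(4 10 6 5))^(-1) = (0 1 10 8 4 5 6)(3 7 9) = [1, 10, 2, 7, 5, 6, 0, 9, 4, 3, 8]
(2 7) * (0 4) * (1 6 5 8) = (0 4)(1 6 5 8)(2 7) = [4, 6, 7, 3, 0, 8, 5, 2, 1]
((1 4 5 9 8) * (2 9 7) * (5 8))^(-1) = (1 8 4)(2 7 5 9) = [0, 8, 7, 3, 1, 9, 6, 5, 4, 2]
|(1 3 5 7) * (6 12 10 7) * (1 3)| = |(3 5 6 12 10 7)| = 6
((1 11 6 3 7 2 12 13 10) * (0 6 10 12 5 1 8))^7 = [11, 7, 6, 8, 4, 3, 10, 0, 1, 9, 5, 2, 13, 12] = (0 11 2 6 10 5 3 8 1 7)(12 13)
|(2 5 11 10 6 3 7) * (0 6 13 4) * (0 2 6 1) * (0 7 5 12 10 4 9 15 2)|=24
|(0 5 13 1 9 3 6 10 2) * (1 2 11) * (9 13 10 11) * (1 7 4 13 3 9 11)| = |(0 5 10 11 7 4 13 2)(1 3 6)| = 24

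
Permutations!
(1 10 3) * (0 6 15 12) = [6, 10, 2, 1, 4, 5, 15, 7, 8, 9, 3, 11, 0, 13, 14, 12] = (0 6 15 12)(1 10 3)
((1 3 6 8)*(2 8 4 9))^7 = (9) = [0, 1, 2, 3, 4, 5, 6, 7, 8, 9]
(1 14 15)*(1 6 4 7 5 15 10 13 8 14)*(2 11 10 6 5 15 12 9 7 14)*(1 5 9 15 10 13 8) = (1 5 12 15 9 7 10 8 2 11 13)(4 14 6) = [0, 5, 11, 3, 14, 12, 4, 10, 2, 7, 8, 13, 15, 1, 6, 9]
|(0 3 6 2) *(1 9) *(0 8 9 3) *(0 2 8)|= |(0 2)(1 3 6 8 9)|= 10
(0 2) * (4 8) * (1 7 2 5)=[5, 7, 0, 3, 8, 1, 6, 2, 4]=(0 5 1 7 2)(4 8)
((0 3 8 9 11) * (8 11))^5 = [11, 1, 2, 0, 4, 5, 6, 7, 9, 8, 10, 3] = (0 11 3)(8 9)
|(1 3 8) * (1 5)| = |(1 3 8 5)| = 4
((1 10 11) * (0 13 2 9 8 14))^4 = [8, 10, 0, 3, 4, 5, 6, 7, 2, 13, 11, 1, 12, 14, 9] = (0 8 2)(1 10 11)(9 13 14)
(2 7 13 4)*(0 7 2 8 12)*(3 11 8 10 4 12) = [7, 1, 2, 11, 10, 5, 6, 13, 3, 9, 4, 8, 0, 12] = (0 7 13 12)(3 11 8)(4 10)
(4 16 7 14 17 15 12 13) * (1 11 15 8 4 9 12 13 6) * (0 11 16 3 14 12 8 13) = (0 11 15)(1 16 7 12 6)(3 14 17 13 9 8 4) = [11, 16, 2, 14, 3, 5, 1, 12, 4, 8, 10, 15, 6, 9, 17, 0, 7, 13]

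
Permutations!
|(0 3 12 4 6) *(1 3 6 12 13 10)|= 4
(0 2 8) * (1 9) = (0 2 8)(1 9) = [2, 9, 8, 3, 4, 5, 6, 7, 0, 1]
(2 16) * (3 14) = (2 16)(3 14) = [0, 1, 16, 14, 4, 5, 6, 7, 8, 9, 10, 11, 12, 13, 3, 15, 2]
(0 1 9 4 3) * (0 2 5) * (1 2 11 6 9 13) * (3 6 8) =(0 2 5)(1 13)(3 11 8)(4 6 9) =[2, 13, 5, 11, 6, 0, 9, 7, 3, 4, 10, 8, 12, 1]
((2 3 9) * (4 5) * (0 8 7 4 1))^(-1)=(0 1 5 4 7 8)(2 9 3)=[1, 5, 9, 2, 7, 4, 6, 8, 0, 3]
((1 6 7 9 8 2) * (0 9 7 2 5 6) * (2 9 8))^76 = [1, 2, 9, 3, 4, 8, 5, 7, 0, 6] = (0 1 2 9 6 5 8)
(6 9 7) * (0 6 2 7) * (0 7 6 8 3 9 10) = (0 8 3 9 7 2 6 10) = [8, 1, 6, 9, 4, 5, 10, 2, 3, 7, 0]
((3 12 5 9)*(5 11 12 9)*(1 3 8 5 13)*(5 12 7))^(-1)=[0, 13, 2, 1, 4, 7, 6, 11, 9, 3, 10, 12, 8, 5]=(1 13 5 7 11 12 8 9 3)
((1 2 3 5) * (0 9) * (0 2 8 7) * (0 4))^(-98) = (0 9 2 3 5 1 8 7 4) = [9, 8, 3, 5, 0, 1, 6, 4, 7, 2]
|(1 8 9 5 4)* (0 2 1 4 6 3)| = |(0 2 1 8 9 5 6 3)| = 8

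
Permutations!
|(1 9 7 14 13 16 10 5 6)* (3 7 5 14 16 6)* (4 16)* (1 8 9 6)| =12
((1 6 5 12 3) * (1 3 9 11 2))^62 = (1 2 11 9 12 5 6) = [0, 2, 11, 3, 4, 6, 1, 7, 8, 12, 10, 9, 5]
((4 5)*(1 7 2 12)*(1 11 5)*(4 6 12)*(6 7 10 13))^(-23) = [0, 7, 11, 3, 5, 6, 1, 12, 8, 9, 2, 13, 10, 4] = (1 7 12 10 2 11 13 4 5 6)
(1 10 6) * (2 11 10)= (1 2 11 10 6)= [0, 2, 11, 3, 4, 5, 1, 7, 8, 9, 6, 10]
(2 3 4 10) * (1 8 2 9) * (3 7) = (1 8 2 7 3 4 10 9) = [0, 8, 7, 4, 10, 5, 6, 3, 2, 1, 9]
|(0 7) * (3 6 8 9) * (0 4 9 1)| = 8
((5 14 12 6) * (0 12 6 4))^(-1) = (0 4 12)(5 6 14) = [4, 1, 2, 3, 12, 6, 14, 7, 8, 9, 10, 11, 0, 13, 5]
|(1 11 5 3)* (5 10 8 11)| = 3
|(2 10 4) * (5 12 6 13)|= 12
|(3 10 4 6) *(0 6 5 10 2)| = |(0 6 3 2)(4 5 10)| = 12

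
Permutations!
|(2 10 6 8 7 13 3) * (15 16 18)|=21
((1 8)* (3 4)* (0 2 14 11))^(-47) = (0 2 14 11)(1 8)(3 4) = [2, 8, 14, 4, 3, 5, 6, 7, 1, 9, 10, 0, 12, 13, 11]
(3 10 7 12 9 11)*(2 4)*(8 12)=(2 4)(3 10 7 8 12 9 11)=[0, 1, 4, 10, 2, 5, 6, 8, 12, 11, 7, 3, 9]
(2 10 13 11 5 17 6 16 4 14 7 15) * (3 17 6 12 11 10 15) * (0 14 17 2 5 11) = (0 14 7 3 2 15 5 6 16 4 17 12)(10 13) = [14, 1, 15, 2, 17, 6, 16, 3, 8, 9, 13, 11, 0, 10, 7, 5, 4, 12]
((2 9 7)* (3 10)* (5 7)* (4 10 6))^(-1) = (2 7 5 9)(3 10 4 6) = [0, 1, 7, 10, 6, 9, 3, 5, 8, 2, 4]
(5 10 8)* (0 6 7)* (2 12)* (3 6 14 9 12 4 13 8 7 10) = (0 14 9 12 2 4 13 8 5 3 6 10 7) = [14, 1, 4, 6, 13, 3, 10, 0, 5, 12, 7, 11, 2, 8, 9]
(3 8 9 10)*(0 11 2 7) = (0 11 2 7)(3 8 9 10) = [11, 1, 7, 8, 4, 5, 6, 0, 9, 10, 3, 2]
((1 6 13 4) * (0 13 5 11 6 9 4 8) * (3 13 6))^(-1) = (0 8 13 3 11 5 6)(1 4 9) = [8, 4, 2, 11, 9, 6, 0, 7, 13, 1, 10, 5, 12, 3]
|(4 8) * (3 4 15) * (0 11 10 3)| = |(0 11 10 3 4 8 15)| = 7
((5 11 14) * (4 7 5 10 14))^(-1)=(4 11 5 7)(10 14)=[0, 1, 2, 3, 11, 7, 6, 4, 8, 9, 14, 5, 12, 13, 10]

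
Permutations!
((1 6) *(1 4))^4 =(1 6 4) =[0, 6, 2, 3, 1, 5, 4]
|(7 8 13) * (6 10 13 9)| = |(6 10 13 7 8 9)| = 6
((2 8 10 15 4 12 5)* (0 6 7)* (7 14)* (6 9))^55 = (2 5 12 4 15 10 8) = [0, 1, 5, 3, 15, 12, 6, 7, 2, 9, 8, 11, 4, 13, 14, 10]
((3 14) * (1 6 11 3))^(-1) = (1 14 3 11 6) = [0, 14, 2, 11, 4, 5, 1, 7, 8, 9, 10, 6, 12, 13, 3]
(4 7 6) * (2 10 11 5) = (2 10 11 5)(4 7 6) = [0, 1, 10, 3, 7, 2, 4, 6, 8, 9, 11, 5]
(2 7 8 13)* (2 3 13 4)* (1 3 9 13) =(1 3)(2 7 8 4)(9 13) =[0, 3, 7, 1, 2, 5, 6, 8, 4, 13, 10, 11, 12, 9]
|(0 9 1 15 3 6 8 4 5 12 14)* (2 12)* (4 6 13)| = |(0 9 1 15 3 13 4 5 2 12 14)(6 8)| = 22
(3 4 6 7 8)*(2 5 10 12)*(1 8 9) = (1 8 3 4 6 7 9)(2 5 10 12) = [0, 8, 5, 4, 6, 10, 7, 9, 3, 1, 12, 11, 2]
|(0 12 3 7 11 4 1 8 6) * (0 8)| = 14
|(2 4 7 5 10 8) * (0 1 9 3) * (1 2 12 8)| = 18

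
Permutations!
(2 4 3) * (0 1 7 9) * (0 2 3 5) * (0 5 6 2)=(0 1 7 9)(2 4 6)=[1, 7, 4, 3, 6, 5, 2, 9, 8, 0]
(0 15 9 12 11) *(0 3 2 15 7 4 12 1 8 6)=(0 7 4 12 11 3 2 15 9 1 8 6)=[7, 8, 15, 2, 12, 5, 0, 4, 6, 1, 10, 3, 11, 13, 14, 9]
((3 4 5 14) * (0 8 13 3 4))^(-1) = (0 3 13 8)(4 14 5) = [3, 1, 2, 13, 14, 4, 6, 7, 0, 9, 10, 11, 12, 8, 5]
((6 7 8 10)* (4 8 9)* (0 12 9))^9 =(0 12 9 4 8 10 6 7) =[12, 1, 2, 3, 8, 5, 7, 0, 10, 4, 6, 11, 9]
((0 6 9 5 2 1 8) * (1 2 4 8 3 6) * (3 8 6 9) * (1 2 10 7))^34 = (0 1 10)(2 8 7)(3 6 4 5 9) = [1, 10, 8, 6, 5, 9, 4, 2, 7, 3, 0]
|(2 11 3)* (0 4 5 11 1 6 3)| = |(0 4 5 11)(1 6 3 2)| = 4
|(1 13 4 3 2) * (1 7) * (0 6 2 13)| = |(0 6 2 7 1)(3 13 4)| = 15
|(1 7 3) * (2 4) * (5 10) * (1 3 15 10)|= 10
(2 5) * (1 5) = (1 5 2) = [0, 5, 1, 3, 4, 2]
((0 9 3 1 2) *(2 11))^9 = (0 1)(2 3)(9 11) = [1, 0, 3, 2, 4, 5, 6, 7, 8, 11, 10, 9]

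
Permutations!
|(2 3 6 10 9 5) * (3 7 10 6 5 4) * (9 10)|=|(10)(2 7 9 4 3 5)|=6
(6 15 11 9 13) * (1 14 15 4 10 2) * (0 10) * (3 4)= [10, 14, 1, 4, 0, 5, 3, 7, 8, 13, 2, 9, 12, 6, 15, 11]= (0 10 2 1 14 15 11 9 13 6 3 4)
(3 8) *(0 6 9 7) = (0 6 9 7)(3 8) = [6, 1, 2, 8, 4, 5, 9, 0, 3, 7]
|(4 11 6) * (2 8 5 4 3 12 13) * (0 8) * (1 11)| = |(0 8 5 4 1 11 6 3 12 13 2)| = 11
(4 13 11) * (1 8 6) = (1 8 6)(4 13 11) = [0, 8, 2, 3, 13, 5, 1, 7, 6, 9, 10, 4, 12, 11]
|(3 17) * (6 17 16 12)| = 5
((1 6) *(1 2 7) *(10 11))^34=(11)(1 2)(6 7)=[0, 2, 1, 3, 4, 5, 7, 6, 8, 9, 10, 11]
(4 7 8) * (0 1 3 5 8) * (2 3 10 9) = [1, 10, 3, 5, 7, 8, 6, 0, 4, 2, 9] = (0 1 10 9 2 3 5 8 4 7)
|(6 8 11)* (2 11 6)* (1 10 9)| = |(1 10 9)(2 11)(6 8)| = 6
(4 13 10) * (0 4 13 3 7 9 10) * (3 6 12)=(0 4 6 12 3 7 9 10 13)=[4, 1, 2, 7, 6, 5, 12, 9, 8, 10, 13, 11, 3, 0]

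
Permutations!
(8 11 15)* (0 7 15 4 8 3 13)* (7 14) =(0 14 7 15 3 13)(4 8 11) =[14, 1, 2, 13, 8, 5, 6, 15, 11, 9, 10, 4, 12, 0, 7, 3]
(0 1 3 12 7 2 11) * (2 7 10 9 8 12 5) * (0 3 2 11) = (0 1 2)(3 5 11)(8 12 10 9) = [1, 2, 0, 5, 4, 11, 6, 7, 12, 8, 9, 3, 10]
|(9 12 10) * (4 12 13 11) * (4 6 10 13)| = |(4 12 13 11 6 10 9)| = 7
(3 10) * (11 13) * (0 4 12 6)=(0 4 12 6)(3 10)(11 13)=[4, 1, 2, 10, 12, 5, 0, 7, 8, 9, 3, 13, 6, 11]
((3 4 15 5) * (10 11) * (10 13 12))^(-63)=(3 4 15 5)(10 11 13 12)=[0, 1, 2, 4, 15, 3, 6, 7, 8, 9, 11, 13, 10, 12, 14, 5]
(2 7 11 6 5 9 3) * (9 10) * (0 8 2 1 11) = (0 8 2 7)(1 11 6 5 10 9 3) = [8, 11, 7, 1, 4, 10, 5, 0, 2, 3, 9, 6]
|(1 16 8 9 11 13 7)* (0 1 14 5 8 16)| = 14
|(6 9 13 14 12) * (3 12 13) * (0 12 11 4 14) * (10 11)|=10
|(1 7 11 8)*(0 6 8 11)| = 5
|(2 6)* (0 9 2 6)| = 3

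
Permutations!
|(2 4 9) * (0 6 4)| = 5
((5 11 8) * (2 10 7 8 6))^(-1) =[0, 1, 6, 3, 4, 8, 11, 10, 7, 9, 2, 5] =(2 6 11 5 8 7 10)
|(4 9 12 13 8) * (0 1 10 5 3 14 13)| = |(0 1 10 5 3 14 13 8 4 9 12)| = 11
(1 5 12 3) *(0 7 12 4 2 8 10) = (0 7 12 3 1 5 4 2 8 10) = [7, 5, 8, 1, 2, 4, 6, 12, 10, 9, 0, 11, 3]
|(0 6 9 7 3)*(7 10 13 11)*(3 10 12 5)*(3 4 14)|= |(0 6 9 12 5 4 14 3)(7 10 13 11)|= 8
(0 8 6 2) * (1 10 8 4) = (0 4 1 10 8 6 2) = [4, 10, 0, 3, 1, 5, 2, 7, 6, 9, 8]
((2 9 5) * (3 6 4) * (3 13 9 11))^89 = [0, 1, 11, 6, 13, 2, 4, 7, 8, 5, 10, 3, 12, 9] = (2 11 3 6 4 13 9 5)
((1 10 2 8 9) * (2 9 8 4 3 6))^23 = (1 9 10)(2 6 3 4) = [0, 9, 6, 4, 2, 5, 3, 7, 8, 10, 1]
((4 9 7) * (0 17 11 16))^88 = [0, 1, 2, 3, 9, 5, 6, 4, 8, 7, 10, 11, 12, 13, 14, 15, 16, 17] = (17)(4 9 7)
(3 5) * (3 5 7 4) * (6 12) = (3 7 4)(6 12) = [0, 1, 2, 7, 3, 5, 12, 4, 8, 9, 10, 11, 6]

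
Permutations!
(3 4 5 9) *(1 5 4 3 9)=(9)(1 5)=[0, 5, 2, 3, 4, 1, 6, 7, 8, 9]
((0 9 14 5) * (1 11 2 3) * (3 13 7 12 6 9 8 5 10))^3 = (1 13 6 10 11 7 9 3 2 12 14) = [0, 13, 12, 2, 4, 5, 10, 9, 8, 3, 11, 7, 14, 6, 1]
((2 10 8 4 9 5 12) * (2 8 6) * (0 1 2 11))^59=[11, 0, 1, 3, 8, 9, 10, 7, 12, 4, 2, 6, 5]=(0 11 6 10 2 1)(4 8 12 5 9)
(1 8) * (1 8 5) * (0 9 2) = [9, 5, 0, 3, 4, 1, 6, 7, 8, 2] = (0 9 2)(1 5)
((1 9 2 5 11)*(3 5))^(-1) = (1 11 5 3 2 9) = [0, 11, 9, 2, 4, 3, 6, 7, 8, 1, 10, 5]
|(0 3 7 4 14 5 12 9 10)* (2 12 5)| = |(0 3 7 4 14 2 12 9 10)| = 9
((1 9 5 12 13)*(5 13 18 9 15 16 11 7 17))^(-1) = [0, 13, 2, 3, 4, 17, 6, 11, 8, 18, 10, 16, 5, 9, 14, 1, 15, 7, 12] = (1 13 9 18 12 5 17 7 11 16 15)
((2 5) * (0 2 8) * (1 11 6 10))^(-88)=(11)=[0, 1, 2, 3, 4, 5, 6, 7, 8, 9, 10, 11]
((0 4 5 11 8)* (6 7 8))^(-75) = [5, 1, 2, 3, 11, 6, 8, 0, 4, 9, 10, 7] = (0 5 6 8 4 11 7)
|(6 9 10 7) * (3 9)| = |(3 9 10 7 6)| = 5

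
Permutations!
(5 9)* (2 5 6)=[0, 1, 5, 3, 4, 9, 2, 7, 8, 6]=(2 5 9 6)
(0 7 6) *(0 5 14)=(0 7 6 5 14)=[7, 1, 2, 3, 4, 14, 5, 6, 8, 9, 10, 11, 12, 13, 0]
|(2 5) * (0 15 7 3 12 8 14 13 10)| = 18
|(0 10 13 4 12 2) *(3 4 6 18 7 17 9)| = |(0 10 13 6 18 7 17 9 3 4 12 2)| = 12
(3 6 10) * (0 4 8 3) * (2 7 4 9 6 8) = (0 9 6 10)(2 7 4)(3 8) = [9, 1, 7, 8, 2, 5, 10, 4, 3, 6, 0]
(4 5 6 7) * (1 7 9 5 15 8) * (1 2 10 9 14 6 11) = (1 7 4 15 8 2 10 9 5 11)(6 14) = [0, 7, 10, 3, 15, 11, 14, 4, 2, 5, 9, 1, 12, 13, 6, 8]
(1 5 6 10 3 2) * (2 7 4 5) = [0, 2, 1, 7, 5, 6, 10, 4, 8, 9, 3] = (1 2)(3 7 4 5 6 10)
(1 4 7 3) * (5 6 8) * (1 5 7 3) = [0, 4, 2, 5, 3, 6, 8, 1, 7] = (1 4 3 5 6 8 7)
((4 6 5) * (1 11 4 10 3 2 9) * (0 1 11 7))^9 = (2 9 11 4 6 5 10 3) = [0, 1, 9, 2, 6, 10, 5, 7, 8, 11, 3, 4]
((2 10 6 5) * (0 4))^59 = (0 4)(2 5 6 10) = [4, 1, 5, 3, 0, 6, 10, 7, 8, 9, 2]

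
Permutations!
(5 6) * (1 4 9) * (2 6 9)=(1 4 2 6 5 9)=[0, 4, 6, 3, 2, 9, 5, 7, 8, 1]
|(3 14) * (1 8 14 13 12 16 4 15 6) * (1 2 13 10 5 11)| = |(1 8 14 3 10 5 11)(2 13 12 16 4 15 6)| = 7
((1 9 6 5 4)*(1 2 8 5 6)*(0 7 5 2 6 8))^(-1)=[2, 9, 8, 3, 5, 7, 4, 0, 6, 1]=(0 2 8 6 4 5 7)(1 9)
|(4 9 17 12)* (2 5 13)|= |(2 5 13)(4 9 17 12)|= 12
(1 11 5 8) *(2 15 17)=(1 11 5 8)(2 15 17)=[0, 11, 15, 3, 4, 8, 6, 7, 1, 9, 10, 5, 12, 13, 14, 17, 16, 2]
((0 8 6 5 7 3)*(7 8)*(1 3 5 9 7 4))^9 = (0 4 1 3)(5 7 9 6 8) = [4, 3, 2, 0, 1, 7, 8, 9, 5, 6]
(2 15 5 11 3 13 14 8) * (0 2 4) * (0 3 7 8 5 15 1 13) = (15)(0 2 1 13 14 5 11 7 8 4 3) = [2, 13, 1, 0, 3, 11, 6, 8, 4, 9, 10, 7, 12, 14, 5, 15]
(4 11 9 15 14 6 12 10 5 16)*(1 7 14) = [0, 7, 2, 3, 11, 16, 12, 14, 8, 15, 5, 9, 10, 13, 6, 1, 4] = (1 7 14 6 12 10 5 16 4 11 9 15)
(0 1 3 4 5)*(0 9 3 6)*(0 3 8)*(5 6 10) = [1, 10, 2, 4, 6, 9, 3, 7, 0, 8, 5] = (0 1 10 5 9 8)(3 4 6)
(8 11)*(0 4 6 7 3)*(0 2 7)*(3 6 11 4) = (0 3 2 7 6)(4 11 8) = [3, 1, 7, 2, 11, 5, 0, 6, 4, 9, 10, 8]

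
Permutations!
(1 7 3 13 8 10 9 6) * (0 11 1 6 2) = (0 11 1 7 3 13 8 10 9 2) = [11, 7, 0, 13, 4, 5, 6, 3, 10, 2, 9, 1, 12, 8]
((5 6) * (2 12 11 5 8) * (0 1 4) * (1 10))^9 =(0 10 1 4)(2 5)(6 12)(8 11) =[10, 4, 5, 3, 0, 2, 12, 7, 11, 9, 1, 8, 6]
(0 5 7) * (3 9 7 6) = (0 5 6 3 9 7) = [5, 1, 2, 9, 4, 6, 3, 0, 8, 7]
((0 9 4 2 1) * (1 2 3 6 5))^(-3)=[6, 3, 2, 0, 1, 4, 9, 7, 8, 5]=(0 6 9 5 4 1 3)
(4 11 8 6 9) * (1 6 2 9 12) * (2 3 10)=(1 6 12)(2 9 4 11 8 3 10)=[0, 6, 9, 10, 11, 5, 12, 7, 3, 4, 2, 8, 1]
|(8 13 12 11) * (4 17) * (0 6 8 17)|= |(0 6 8 13 12 11 17 4)|= 8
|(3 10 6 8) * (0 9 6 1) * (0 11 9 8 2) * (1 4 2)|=12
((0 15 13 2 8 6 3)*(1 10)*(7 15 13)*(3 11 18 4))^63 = (18)(1 10)(7 15) = [0, 10, 2, 3, 4, 5, 6, 15, 8, 9, 1, 11, 12, 13, 14, 7, 16, 17, 18]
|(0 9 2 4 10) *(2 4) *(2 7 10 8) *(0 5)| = |(0 9 4 8 2 7 10 5)| = 8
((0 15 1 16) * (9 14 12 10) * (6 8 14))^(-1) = (0 16 1 15)(6 9 10 12 14 8) = [16, 15, 2, 3, 4, 5, 9, 7, 6, 10, 12, 11, 14, 13, 8, 0, 1]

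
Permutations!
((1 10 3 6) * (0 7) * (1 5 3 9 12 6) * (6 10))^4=(9 12 10)=[0, 1, 2, 3, 4, 5, 6, 7, 8, 12, 9, 11, 10]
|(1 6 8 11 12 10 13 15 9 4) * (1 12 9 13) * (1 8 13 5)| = |(1 6 13 15 5)(4 12 10 8 11 9)| = 30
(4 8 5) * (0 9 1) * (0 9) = (1 9)(4 8 5) = [0, 9, 2, 3, 8, 4, 6, 7, 5, 1]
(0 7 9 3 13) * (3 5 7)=[3, 1, 2, 13, 4, 7, 6, 9, 8, 5, 10, 11, 12, 0]=(0 3 13)(5 7 9)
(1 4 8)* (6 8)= (1 4 6 8)= [0, 4, 2, 3, 6, 5, 8, 7, 1]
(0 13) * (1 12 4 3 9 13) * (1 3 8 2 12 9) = (0 3 1 9 13)(2 12 4 8) = [3, 9, 12, 1, 8, 5, 6, 7, 2, 13, 10, 11, 4, 0]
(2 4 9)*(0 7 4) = (0 7 4 9 2) = [7, 1, 0, 3, 9, 5, 6, 4, 8, 2]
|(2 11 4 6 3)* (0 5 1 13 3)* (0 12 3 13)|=|(13)(0 5 1)(2 11 4 6 12 3)|=6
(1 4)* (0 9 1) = [9, 4, 2, 3, 0, 5, 6, 7, 8, 1] = (0 9 1 4)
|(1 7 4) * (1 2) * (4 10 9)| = 6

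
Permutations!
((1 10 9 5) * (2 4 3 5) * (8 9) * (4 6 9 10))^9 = (1 4 3 5)(8 10) = [0, 4, 2, 5, 3, 1, 6, 7, 10, 9, 8]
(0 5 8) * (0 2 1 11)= (0 5 8 2 1 11)= [5, 11, 1, 3, 4, 8, 6, 7, 2, 9, 10, 0]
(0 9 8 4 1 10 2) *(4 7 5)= (0 9 8 7 5 4 1 10 2)= [9, 10, 0, 3, 1, 4, 6, 5, 7, 8, 2]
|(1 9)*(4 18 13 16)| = 4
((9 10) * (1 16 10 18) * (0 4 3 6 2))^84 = (0 2 6 3 4)(1 18 9 10 16) = [2, 18, 6, 4, 0, 5, 3, 7, 8, 10, 16, 11, 12, 13, 14, 15, 1, 17, 9]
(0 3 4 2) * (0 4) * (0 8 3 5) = [5, 1, 4, 8, 2, 0, 6, 7, 3] = (0 5)(2 4)(3 8)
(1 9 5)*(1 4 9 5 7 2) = [0, 5, 1, 3, 9, 4, 6, 2, 8, 7] = (1 5 4 9 7 2)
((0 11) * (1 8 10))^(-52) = (11)(1 10 8) = [0, 10, 2, 3, 4, 5, 6, 7, 1, 9, 8, 11]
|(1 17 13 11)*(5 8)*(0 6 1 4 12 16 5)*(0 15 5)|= |(0 6 1 17 13 11 4 12 16)(5 8 15)|= 9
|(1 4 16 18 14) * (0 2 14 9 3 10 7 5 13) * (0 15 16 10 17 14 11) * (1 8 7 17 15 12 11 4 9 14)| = |(0 2 4 10 17 1 9 3 15 16 18 14 8 7 5 13 12 11)| = 18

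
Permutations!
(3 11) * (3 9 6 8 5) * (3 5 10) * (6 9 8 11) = (3 6 11 8 10) = [0, 1, 2, 6, 4, 5, 11, 7, 10, 9, 3, 8]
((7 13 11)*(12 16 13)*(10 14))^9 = [0, 1, 2, 3, 4, 5, 6, 11, 8, 9, 14, 13, 7, 16, 10, 15, 12] = (7 11 13 16 12)(10 14)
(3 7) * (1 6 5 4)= (1 6 5 4)(3 7)= [0, 6, 2, 7, 1, 4, 5, 3]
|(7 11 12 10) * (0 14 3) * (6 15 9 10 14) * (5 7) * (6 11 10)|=|(0 11 12 14 3)(5 7 10)(6 15 9)|=15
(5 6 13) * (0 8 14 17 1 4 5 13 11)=[8, 4, 2, 3, 5, 6, 11, 7, 14, 9, 10, 0, 12, 13, 17, 15, 16, 1]=(0 8 14 17 1 4 5 6 11)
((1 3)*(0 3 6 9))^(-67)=(0 6 3 9 1)=[6, 0, 2, 9, 4, 5, 3, 7, 8, 1]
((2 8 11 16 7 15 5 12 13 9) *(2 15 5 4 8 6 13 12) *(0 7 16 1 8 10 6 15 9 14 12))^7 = (16)(0 6 2 12 10 5 14 4 7 13 15)(1 8 11) = [6, 8, 12, 3, 7, 14, 2, 13, 11, 9, 5, 1, 10, 15, 4, 0, 16]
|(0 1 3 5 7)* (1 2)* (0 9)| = 7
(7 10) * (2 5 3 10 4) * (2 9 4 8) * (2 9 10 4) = (2 5 3 4 10 7 8 9) = [0, 1, 5, 4, 10, 3, 6, 8, 9, 2, 7]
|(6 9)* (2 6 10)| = 4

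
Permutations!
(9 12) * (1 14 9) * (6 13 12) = (1 14 9 6 13 12) = [0, 14, 2, 3, 4, 5, 13, 7, 8, 6, 10, 11, 1, 12, 9]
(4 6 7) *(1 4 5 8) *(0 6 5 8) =[6, 4, 2, 3, 5, 0, 7, 8, 1] =(0 6 7 8 1 4 5)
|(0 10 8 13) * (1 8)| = 5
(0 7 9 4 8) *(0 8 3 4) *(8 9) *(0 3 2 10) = [7, 1, 10, 4, 2, 5, 6, 8, 9, 3, 0] = (0 7 8 9 3 4 2 10)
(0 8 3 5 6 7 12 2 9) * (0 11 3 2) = [8, 1, 9, 5, 4, 6, 7, 12, 2, 11, 10, 3, 0] = (0 8 2 9 11 3 5 6 7 12)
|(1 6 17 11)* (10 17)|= 5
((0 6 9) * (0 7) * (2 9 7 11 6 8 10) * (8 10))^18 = (0 11 10 6 2 7 9) = [11, 1, 7, 3, 4, 5, 2, 9, 8, 0, 6, 10]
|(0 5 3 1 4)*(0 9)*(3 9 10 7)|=15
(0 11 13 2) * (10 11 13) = [13, 1, 0, 3, 4, 5, 6, 7, 8, 9, 11, 10, 12, 2] = (0 13 2)(10 11)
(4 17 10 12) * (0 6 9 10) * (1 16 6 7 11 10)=[7, 16, 2, 3, 17, 5, 9, 11, 8, 1, 12, 10, 4, 13, 14, 15, 6, 0]=(0 7 11 10 12 4 17)(1 16 6 9)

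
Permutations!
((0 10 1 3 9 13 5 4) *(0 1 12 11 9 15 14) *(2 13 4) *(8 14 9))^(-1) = (0 14 8 11 12 10)(1 4 9 15 3)(2 5 13) = [14, 4, 5, 1, 9, 13, 6, 7, 11, 15, 0, 12, 10, 2, 8, 3]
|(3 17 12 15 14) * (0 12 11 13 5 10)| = |(0 12 15 14 3 17 11 13 5 10)| = 10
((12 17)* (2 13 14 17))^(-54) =(2 13 14 17 12) =[0, 1, 13, 3, 4, 5, 6, 7, 8, 9, 10, 11, 2, 14, 17, 15, 16, 12]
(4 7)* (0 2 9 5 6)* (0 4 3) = (0 2 9 5 6 4 7 3) = [2, 1, 9, 0, 7, 6, 4, 3, 8, 5]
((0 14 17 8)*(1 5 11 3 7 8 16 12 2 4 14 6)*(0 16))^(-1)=(0 17 14 4 2 12 16 8 7 3 11 5 1 6)=[17, 6, 12, 11, 2, 1, 0, 3, 7, 9, 10, 5, 16, 13, 4, 15, 8, 14]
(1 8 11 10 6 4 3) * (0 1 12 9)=(0 1 8 11 10 6 4 3 12 9)=[1, 8, 2, 12, 3, 5, 4, 7, 11, 0, 6, 10, 9]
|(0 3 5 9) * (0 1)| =5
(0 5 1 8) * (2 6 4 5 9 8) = (0 9 8)(1 2 6 4 5) = [9, 2, 6, 3, 5, 1, 4, 7, 0, 8]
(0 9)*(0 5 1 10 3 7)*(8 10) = [9, 8, 2, 7, 4, 1, 6, 0, 10, 5, 3] = (0 9 5 1 8 10 3 7)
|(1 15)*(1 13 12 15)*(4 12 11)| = |(4 12 15 13 11)| = 5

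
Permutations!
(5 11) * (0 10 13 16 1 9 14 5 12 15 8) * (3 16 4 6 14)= (0 10 13 4 6 14 5 11 12 15 8)(1 9 3 16)= [10, 9, 2, 16, 6, 11, 14, 7, 0, 3, 13, 12, 15, 4, 5, 8, 1]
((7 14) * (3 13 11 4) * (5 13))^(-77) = (3 11 5 4 13)(7 14) = [0, 1, 2, 11, 13, 4, 6, 14, 8, 9, 10, 5, 12, 3, 7]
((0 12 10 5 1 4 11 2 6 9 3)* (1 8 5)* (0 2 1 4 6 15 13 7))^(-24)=(0 10 11 6 3 15 7 12 4 1 9 2 13)=[10, 9, 13, 15, 1, 5, 3, 12, 8, 2, 11, 6, 4, 0, 14, 7]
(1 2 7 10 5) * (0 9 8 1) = (0 9 8 1 2 7 10 5) = [9, 2, 7, 3, 4, 0, 6, 10, 1, 8, 5]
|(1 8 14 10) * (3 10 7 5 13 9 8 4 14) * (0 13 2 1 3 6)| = 30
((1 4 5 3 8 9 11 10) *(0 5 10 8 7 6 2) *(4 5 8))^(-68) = (0 4 3)(1 6 9)(2 11 5)(7 8 10) = [4, 6, 11, 0, 3, 2, 9, 8, 10, 1, 7, 5]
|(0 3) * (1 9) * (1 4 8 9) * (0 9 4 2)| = |(0 3 9 2)(4 8)| = 4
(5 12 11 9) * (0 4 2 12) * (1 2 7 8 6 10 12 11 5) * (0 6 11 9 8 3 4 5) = [5, 2, 9, 4, 7, 6, 10, 3, 11, 1, 12, 8, 0] = (0 5 6 10 12)(1 2 9)(3 4 7)(8 11)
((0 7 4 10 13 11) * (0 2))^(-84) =[0, 1, 2, 3, 4, 5, 6, 7, 8, 9, 10, 11, 12, 13] =(13)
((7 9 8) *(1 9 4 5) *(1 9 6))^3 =(1 6)(4 8 5 7 9) =[0, 6, 2, 3, 8, 7, 1, 9, 5, 4]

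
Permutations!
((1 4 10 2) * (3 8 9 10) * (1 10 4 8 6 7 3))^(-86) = (10)(1 9)(3 6 7)(4 8) = [0, 9, 2, 6, 8, 5, 7, 3, 4, 1, 10]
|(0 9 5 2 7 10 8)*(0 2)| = 12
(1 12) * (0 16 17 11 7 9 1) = [16, 12, 2, 3, 4, 5, 6, 9, 8, 1, 10, 7, 0, 13, 14, 15, 17, 11] = (0 16 17 11 7 9 1 12)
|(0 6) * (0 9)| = |(0 6 9)| = 3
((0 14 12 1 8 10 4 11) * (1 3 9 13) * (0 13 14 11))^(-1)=(0 4 10 8 1 13 11)(3 12 14 9)=[4, 13, 2, 12, 10, 5, 6, 7, 1, 3, 8, 0, 14, 11, 9]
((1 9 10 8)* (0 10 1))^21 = (10)(1 9) = [0, 9, 2, 3, 4, 5, 6, 7, 8, 1, 10]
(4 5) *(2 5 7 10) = (2 5 4 7 10) = [0, 1, 5, 3, 7, 4, 6, 10, 8, 9, 2]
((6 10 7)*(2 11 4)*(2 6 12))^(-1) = [0, 1, 12, 3, 11, 5, 4, 10, 8, 9, 6, 2, 7] = (2 12 7 10 6 4 11)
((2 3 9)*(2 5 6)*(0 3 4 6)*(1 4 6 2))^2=(0 9)(1 2)(3 5)(4 6)=[9, 2, 1, 5, 6, 3, 4, 7, 8, 0]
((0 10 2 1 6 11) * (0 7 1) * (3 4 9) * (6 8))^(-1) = (0 2 10)(1 7 11 6 8)(3 9 4) = [2, 7, 10, 9, 3, 5, 8, 11, 1, 4, 0, 6]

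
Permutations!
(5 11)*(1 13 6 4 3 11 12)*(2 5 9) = [0, 13, 5, 11, 3, 12, 4, 7, 8, 2, 10, 9, 1, 6] = (1 13 6 4 3 11 9 2 5 12)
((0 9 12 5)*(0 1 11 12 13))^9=[0, 11, 2, 3, 4, 1, 6, 7, 8, 9, 10, 12, 5, 13]=(13)(1 11 12 5)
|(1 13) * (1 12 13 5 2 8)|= |(1 5 2 8)(12 13)|= 4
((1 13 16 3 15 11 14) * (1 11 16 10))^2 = [0, 10, 2, 16, 4, 5, 6, 7, 8, 9, 13, 11, 12, 1, 14, 3, 15] = (1 10 13)(3 16 15)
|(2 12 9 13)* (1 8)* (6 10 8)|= 4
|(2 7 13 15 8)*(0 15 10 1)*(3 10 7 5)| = 8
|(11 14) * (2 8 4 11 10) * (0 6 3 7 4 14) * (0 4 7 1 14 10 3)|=|(0 6)(1 14 3)(2 8 10)(4 11)|=6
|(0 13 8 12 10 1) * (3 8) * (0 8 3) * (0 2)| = 12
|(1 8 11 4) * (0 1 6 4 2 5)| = 6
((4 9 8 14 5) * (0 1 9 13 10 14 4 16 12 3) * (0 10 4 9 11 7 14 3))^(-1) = (0 12 16 5 14 7 11 1)(3 10)(4 13)(8 9) = [12, 0, 2, 10, 13, 14, 6, 11, 9, 8, 3, 1, 16, 4, 7, 15, 5]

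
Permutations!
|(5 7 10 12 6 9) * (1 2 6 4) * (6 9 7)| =|(1 2 9 5 6 7 10 12 4)| =9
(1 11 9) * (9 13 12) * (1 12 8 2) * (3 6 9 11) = (1 3 6 9 12 11 13 8 2) = [0, 3, 1, 6, 4, 5, 9, 7, 2, 12, 10, 13, 11, 8]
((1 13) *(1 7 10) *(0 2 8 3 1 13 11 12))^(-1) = (0 12 11 1 3 8 2)(7 13 10) = [12, 3, 0, 8, 4, 5, 6, 13, 2, 9, 7, 1, 11, 10]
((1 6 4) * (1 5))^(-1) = [0, 5, 2, 3, 6, 4, 1] = (1 5 4 6)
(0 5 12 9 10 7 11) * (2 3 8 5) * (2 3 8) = (0 3 2 8 5 12 9 10 7 11) = [3, 1, 8, 2, 4, 12, 6, 11, 5, 10, 7, 0, 9]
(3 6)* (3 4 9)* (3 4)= (3 6)(4 9)= [0, 1, 2, 6, 9, 5, 3, 7, 8, 4]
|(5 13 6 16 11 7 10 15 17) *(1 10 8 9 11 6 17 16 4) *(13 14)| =|(1 10 15 16 6 4)(5 14 13 17)(7 8 9 11)| =12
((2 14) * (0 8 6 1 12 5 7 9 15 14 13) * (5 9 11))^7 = (0 14 12 8 2 9 6 13 15 1)(5 7 11) = [14, 0, 9, 3, 4, 7, 13, 11, 2, 6, 10, 5, 8, 15, 12, 1]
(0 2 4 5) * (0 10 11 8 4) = [2, 1, 0, 3, 5, 10, 6, 7, 4, 9, 11, 8] = (0 2)(4 5 10 11 8)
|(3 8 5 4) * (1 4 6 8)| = 3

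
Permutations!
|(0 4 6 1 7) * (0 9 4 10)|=|(0 10)(1 7 9 4 6)|=10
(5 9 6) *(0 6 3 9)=(0 6 5)(3 9)=[6, 1, 2, 9, 4, 0, 5, 7, 8, 3]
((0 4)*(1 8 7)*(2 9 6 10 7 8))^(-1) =(0 4)(1 7 10 6 9 2) =[4, 7, 1, 3, 0, 5, 9, 10, 8, 2, 6]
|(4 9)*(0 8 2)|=|(0 8 2)(4 9)|=6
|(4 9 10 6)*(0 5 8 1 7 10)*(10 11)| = 10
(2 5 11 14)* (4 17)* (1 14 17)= [0, 14, 5, 3, 1, 11, 6, 7, 8, 9, 10, 17, 12, 13, 2, 15, 16, 4]= (1 14 2 5 11 17 4)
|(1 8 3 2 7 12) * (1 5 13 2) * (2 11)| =6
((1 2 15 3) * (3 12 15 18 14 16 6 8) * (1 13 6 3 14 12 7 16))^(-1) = [0, 14, 1, 16, 4, 5, 13, 15, 6, 9, 10, 11, 18, 3, 8, 12, 7, 17, 2] = (1 14 8 6 13 3 16 7 15 12 18 2)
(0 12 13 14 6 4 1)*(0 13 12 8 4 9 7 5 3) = (0 8 4 1 13 14 6 9 7 5 3) = [8, 13, 2, 0, 1, 3, 9, 5, 4, 7, 10, 11, 12, 14, 6]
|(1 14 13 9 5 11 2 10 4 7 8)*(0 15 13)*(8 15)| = 36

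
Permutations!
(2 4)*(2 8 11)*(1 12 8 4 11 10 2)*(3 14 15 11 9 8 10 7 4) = (1 12 10 2 9 8 7 4 3 14 15 11) = [0, 12, 9, 14, 3, 5, 6, 4, 7, 8, 2, 1, 10, 13, 15, 11]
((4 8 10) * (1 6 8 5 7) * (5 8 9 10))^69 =(1 8 9 7 4 6 5 10) =[0, 8, 2, 3, 6, 10, 5, 4, 9, 7, 1]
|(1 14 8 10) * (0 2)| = |(0 2)(1 14 8 10)| = 4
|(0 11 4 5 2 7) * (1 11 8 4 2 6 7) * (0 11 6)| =|(0 8 4 5)(1 6 7 11 2)| =20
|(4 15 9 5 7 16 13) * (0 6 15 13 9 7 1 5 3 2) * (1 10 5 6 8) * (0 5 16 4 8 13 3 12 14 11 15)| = |(0 13 8 1 6)(2 5 10 16 9 12 14 11 15 7 4 3)| = 60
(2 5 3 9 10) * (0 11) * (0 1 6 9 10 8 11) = (1 6 9 8 11)(2 5 3 10) = [0, 6, 5, 10, 4, 3, 9, 7, 11, 8, 2, 1]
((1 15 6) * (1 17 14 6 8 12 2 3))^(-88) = [0, 8, 1, 15, 4, 5, 14, 7, 2, 9, 10, 11, 3, 13, 17, 12, 16, 6] = (1 8 2)(3 15 12)(6 14 17)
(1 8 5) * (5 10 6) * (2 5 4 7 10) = (1 8 2 5)(4 7 10 6) = [0, 8, 5, 3, 7, 1, 4, 10, 2, 9, 6]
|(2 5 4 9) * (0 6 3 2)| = |(0 6 3 2 5 4 9)| = 7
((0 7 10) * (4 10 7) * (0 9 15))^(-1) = (0 15 9 10 4) = [15, 1, 2, 3, 0, 5, 6, 7, 8, 10, 4, 11, 12, 13, 14, 9]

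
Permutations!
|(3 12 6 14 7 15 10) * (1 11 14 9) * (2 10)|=11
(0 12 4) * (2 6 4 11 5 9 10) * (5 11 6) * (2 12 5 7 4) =[5, 1, 7, 3, 0, 9, 2, 4, 8, 10, 12, 11, 6] =(0 5 9 10 12 6 2 7 4)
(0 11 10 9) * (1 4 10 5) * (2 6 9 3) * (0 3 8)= (0 11 5 1 4 10 8)(2 6 9 3)= [11, 4, 6, 2, 10, 1, 9, 7, 0, 3, 8, 5]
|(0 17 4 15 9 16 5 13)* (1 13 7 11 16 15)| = 20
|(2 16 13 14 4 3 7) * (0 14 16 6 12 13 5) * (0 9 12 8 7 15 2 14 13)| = 24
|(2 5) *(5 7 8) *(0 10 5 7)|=4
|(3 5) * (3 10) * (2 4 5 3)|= 4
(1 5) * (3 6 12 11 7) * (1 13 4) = (1 5 13 4)(3 6 12 11 7) = [0, 5, 2, 6, 1, 13, 12, 3, 8, 9, 10, 7, 11, 4]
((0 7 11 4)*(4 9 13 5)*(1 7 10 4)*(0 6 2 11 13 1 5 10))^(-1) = [0, 9, 6, 3, 10, 5, 4, 1, 8, 11, 13, 2, 12, 7] = (1 9 11 2 6 4 10 13 7)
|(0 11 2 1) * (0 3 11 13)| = |(0 13)(1 3 11 2)| = 4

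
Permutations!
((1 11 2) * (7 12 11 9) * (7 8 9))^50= [0, 1, 2, 3, 4, 5, 6, 7, 8, 9, 10, 11, 12]= (12)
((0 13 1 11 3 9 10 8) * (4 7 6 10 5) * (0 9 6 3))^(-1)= [11, 13, 2, 7, 5, 9, 3, 4, 10, 8, 6, 1, 12, 0]= (0 11 1 13)(3 7 4 5 9 8 10 6)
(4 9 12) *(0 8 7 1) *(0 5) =(0 8 7 1 5)(4 9 12) =[8, 5, 2, 3, 9, 0, 6, 1, 7, 12, 10, 11, 4]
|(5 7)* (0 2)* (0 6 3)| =|(0 2 6 3)(5 7)| =4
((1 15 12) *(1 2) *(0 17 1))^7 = (0 17 1 15 12 2) = [17, 15, 0, 3, 4, 5, 6, 7, 8, 9, 10, 11, 2, 13, 14, 12, 16, 1]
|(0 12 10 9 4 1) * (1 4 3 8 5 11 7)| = |(0 12 10 9 3 8 5 11 7 1)| = 10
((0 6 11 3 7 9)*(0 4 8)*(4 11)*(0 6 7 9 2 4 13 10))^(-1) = (0 10 13 6 8 4 2 7)(3 11 9) = [10, 1, 7, 11, 2, 5, 8, 0, 4, 3, 13, 9, 12, 6]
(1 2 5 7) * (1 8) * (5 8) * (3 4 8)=(1 2 3 4 8)(5 7)=[0, 2, 3, 4, 8, 7, 6, 5, 1]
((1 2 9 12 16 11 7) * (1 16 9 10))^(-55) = (1 10 2)(7 11 16)(9 12) = [0, 10, 1, 3, 4, 5, 6, 11, 8, 12, 2, 16, 9, 13, 14, 15, 7]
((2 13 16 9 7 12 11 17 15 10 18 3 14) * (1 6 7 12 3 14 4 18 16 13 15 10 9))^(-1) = [0, 16, 14, 7, 3, 5, 1, 6, 8, 15, 17, 12, 9, 13, 18, 2, 10, 11, 4] = (1 16 10 17 11 12 9 15 2 14 18 4 3 7 6)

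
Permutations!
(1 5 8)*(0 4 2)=(0 4 2)(1 5 8)=[4, 5, 0, 3, 2, 8, 6, 7, 1]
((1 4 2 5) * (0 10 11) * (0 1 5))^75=(0 1)(2 11)(4 10)=[1, 0, 11, 3, 10, 5, 6, 7, 8, 9, 4, 2]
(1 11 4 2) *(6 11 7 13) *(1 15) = (1 7 13 6 11 4 2 15) = [0, 7, 15, 3, 2, 5, 11, 13, 8, 9, 10, 4, 12, 6, 14, 1]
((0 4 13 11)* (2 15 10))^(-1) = (0 11 13 4)(2 10 15) = [11, 1, 10, 3, 0, 5, 6, 7, 8, 9, 15, 13, 12, 4, 14, 2]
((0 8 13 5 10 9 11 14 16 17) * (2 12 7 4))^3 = (0 5 11 17 13 9 16 8 10 14)(2 4 7 12) = [5, 1, 4, 3, 7, 11, 6, 12, 10, 16, 14, 17, 2, 9, 0, 15, 8, 13]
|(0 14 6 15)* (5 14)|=|(0 5 14 6 15)|=5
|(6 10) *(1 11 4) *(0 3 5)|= 6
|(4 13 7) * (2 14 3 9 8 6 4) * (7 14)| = 14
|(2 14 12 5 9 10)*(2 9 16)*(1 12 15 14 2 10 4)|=14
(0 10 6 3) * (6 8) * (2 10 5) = (0 5 2 10 8 6 3) = [5, 1, 10, 0, 4, 2, 3, 7, 6, 9, 8]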